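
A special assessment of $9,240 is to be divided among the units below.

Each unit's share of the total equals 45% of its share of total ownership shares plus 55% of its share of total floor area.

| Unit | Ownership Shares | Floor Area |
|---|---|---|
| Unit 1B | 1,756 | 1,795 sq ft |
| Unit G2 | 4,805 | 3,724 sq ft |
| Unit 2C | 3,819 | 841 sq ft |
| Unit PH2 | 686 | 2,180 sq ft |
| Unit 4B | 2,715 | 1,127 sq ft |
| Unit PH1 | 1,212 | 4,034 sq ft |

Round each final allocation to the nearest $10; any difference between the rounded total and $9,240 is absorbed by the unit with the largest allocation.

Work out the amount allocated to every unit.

Totals — ownership shares 14,993, floor area 13,701.
Blended shares (45% ownership shares + 55% floor area): Unit 1B 0.1248; Unit G2 0.2937; Unit 2C 0.1484; Unit PH2 0.1081; Unit 4B 0.1267; Unit PH1 0.1983.
Proportional shares: Unit 1B 1,152.80; Unit G2 2,713.88; Unit 2C 1,371.07; Unit PH2 998.86; Unit 4B 1,170.98; Unit PH1 1,832.42.
After rounding ($10): Unit 1B $1,150; Unit G2 $2,710; Unit 2C $1,370; Unit PH2 $1,000; Unit 4B $1,170; Unit PH1 $1,830. Sum = $9,230.
Difference $9,240 − $9,230 = +$10 applied to largest allocation (Unit G2): Unit G2 becomes $2,720.

Unit 1B: $1,150; Unit G2: $2,720; Unit 2C: $1,370; Unit PH2: $1,000; Unit 4B: $1,170; Unit PH1: $1,830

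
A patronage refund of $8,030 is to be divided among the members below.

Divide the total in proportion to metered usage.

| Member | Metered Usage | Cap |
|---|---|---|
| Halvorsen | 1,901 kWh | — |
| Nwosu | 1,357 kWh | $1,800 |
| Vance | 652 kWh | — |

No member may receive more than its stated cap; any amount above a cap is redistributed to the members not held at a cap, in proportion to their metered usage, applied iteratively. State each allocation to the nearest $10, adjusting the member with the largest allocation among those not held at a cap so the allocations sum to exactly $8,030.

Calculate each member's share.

Halvorsen: $4,640 | Nwosu: $1,800 | Vance: $1,590

Sum of metered usage: 3,910.
Unconstrained shares: Halvorsen 3,904.10; Nwosu 2,786.88; Vance 1,339.02.
Capped: Nwosu ($1,800); residual $6,230 reallocated over remaining metered usage 2,553.
Shares after redistribution: Halvorsen 4,638.95 → $4,640; Vance 1,591.05 → $1,590.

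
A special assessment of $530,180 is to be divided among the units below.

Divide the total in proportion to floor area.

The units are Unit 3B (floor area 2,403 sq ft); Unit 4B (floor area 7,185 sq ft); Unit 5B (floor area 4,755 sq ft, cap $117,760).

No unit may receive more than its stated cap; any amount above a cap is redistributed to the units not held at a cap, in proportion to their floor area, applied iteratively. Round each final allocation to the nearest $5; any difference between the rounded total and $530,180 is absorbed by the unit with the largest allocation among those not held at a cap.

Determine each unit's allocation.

Unit 3B: $103,365 · Unit 4B: $309,055 · Unit 5B: $117,760

Sum of floor area: 14,343.
Proportional shares (ignoring caps): Unit 3B 88,825.39; Unit 4B 265,589.02; Unit 5B 175,765.59.
Capped: Unit 5B ($117,760); residual $412,420 reallocated over remaining floor area 9,588.
Shares after redistribution: Unit 3B 103,363.09 → $103,365; Unit 4B 309,056.91 → $309,055.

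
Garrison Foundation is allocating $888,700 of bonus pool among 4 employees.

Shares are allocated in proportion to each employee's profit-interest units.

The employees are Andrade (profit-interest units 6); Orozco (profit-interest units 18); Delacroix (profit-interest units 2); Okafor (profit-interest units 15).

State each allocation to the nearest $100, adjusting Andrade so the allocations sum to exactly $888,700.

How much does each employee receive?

Total profit-interest units = 41.
Proportional shares: Andrade 6/41 × $888,700 = 130,053.66; Orozco 18/41 × $888,700 = 390,160.98; Delacroix 2/41 × $888,700 = 43,351.22; Okafor 15/41 × $888,700 = 325,134.15.
After rounding ($100): Andrade $130,100; Orozco $390,200; Delacroix $43,400; Okafor $325,100. Sum = $888,800.
Difference $888,700 − $888,800 = −$100 applied to Andrade: Andrade becomes $130,000.

Andrade: $130,000 · Orozco: $390,200 · Delacroix: $43,400 · Okafor: $325,100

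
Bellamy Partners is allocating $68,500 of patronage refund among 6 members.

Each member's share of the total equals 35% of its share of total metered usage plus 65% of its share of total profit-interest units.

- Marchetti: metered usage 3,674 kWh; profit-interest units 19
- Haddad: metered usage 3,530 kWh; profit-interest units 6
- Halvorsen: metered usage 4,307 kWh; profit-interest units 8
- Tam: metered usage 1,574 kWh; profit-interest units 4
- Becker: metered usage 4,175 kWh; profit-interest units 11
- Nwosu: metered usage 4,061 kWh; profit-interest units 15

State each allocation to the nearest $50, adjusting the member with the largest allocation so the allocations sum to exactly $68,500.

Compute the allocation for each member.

Marchetti: $17,600 | Haddad: $8,200 | Halvorsen: $10,500 | Tam: $4,600 | Becker: $12,450 | Nwosu: $15,150

Metered usage total 21,321; profit-interest units total 63.
Composite weights (35% metered usage + 65% profit-interest units): Marchetti 0.2563; Haddad 0.1199; Halvorsen 0.1532; Tam 0.0671; Becker 0.1820; Nwosu 0.2214.
Raw shares: Marchetti 17,559.51; Haddad 8,209.88; Halvorsen 10,497.10; Tam 4,596.91; Becker 12,468.90; Nwosu 15,167.70.
After rounding ($50): Marchetti $17,550; Haddad $8,200; Halvorsen $10,500; Tam $4,600; Becker $12,450; Nwosu $15,150. Sum = $68,450.
Difference $68,500 − $68,450 = +$50 applied to largest allocation (Marchetti): Marchetti becomes $17,600.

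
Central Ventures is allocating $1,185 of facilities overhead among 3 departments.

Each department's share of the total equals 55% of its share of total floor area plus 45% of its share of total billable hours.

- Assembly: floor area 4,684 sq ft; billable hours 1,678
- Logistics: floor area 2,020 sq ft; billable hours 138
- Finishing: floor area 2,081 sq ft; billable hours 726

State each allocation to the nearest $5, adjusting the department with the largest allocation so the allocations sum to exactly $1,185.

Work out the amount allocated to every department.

Assembly: $700 · Logistics: $180 · Finishing: $305

Floor area total 8,785; billable hours total 2,542.
Composite weights (55% floor area + 45% billable hours): Assembly 0.5903; Logistics 0.1509; Finishing 0.2588.
Raw shares: Assembly 699.50; Logistics 178.81; Finishing 306.68.
After rounding ($5): Assembly $700; Logistics $180; Finishing $305. Sum = $1,185.
No rounding difference to absorb.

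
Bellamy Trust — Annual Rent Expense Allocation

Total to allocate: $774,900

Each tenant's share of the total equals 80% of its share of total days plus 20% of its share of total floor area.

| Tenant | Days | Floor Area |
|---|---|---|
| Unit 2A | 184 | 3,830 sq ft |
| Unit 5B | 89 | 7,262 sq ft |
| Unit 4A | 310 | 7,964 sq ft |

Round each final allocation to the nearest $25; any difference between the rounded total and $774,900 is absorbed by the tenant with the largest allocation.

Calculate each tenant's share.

Totals — days 583, floor area 19,056.
Composite weights (80% days + 20% floor area): Unit 2A 0.2927; Unit 5B 0.1983; Unit 4A 0.5090.
Unrounded shares: Unit 2A 226,801.18; Unit 5B 153,697.07; Unit 4A 394,401.75.
After rounding ($25): Unit 2A $226,800; Unit 5B $153,700; Unit 4A $394,400. Sum = $774,900.
Sum already equals the total — no adjustment.

Unit 2A: $226,800; Unit 5B: $153,700; Unit 4A: $394,400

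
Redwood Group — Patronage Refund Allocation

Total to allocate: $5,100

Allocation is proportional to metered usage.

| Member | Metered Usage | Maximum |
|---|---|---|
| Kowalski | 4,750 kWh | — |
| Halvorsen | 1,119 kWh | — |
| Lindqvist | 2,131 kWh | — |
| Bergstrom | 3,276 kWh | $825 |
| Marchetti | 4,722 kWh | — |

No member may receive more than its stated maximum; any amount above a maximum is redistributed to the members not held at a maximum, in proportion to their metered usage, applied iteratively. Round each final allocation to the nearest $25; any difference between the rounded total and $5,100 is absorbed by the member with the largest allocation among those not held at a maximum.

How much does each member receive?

Sum of metered usage: 15,998.
Unconstrained shares: Kowalski 1,514.25; Halvorsen 356.73; Lindqvist 679.34; Bergstrom 1,044.36; Marchetti 1,505.33.
Held at cap: Bergstrom ($825); balance $4,275 reallocated over remaining metered usage 12,722.
Redistributed shares: Kowalski 1,596.15 → $1,600; Halvorsen 376.02 → $375; Lindqvist 716.08 → $725; Marchetti 1,586.74 → $1,575.

Kowalski: $1,600 · Halvorsen: $375 · Lindqvist: $725 · Bergstrom: $825 · Marchetti: $1,575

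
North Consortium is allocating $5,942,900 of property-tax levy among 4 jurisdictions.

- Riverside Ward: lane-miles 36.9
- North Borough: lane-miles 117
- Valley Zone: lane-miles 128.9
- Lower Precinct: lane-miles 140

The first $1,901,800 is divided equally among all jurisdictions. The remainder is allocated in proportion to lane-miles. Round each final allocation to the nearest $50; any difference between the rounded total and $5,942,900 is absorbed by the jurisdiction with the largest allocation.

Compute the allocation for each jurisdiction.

$1,901,800 shared equally gives $475,450 per jurisdiction.
Remainder $4,041,100 by lane-miles (total 422.8): Riverside Ward 352,688.25 → $352,700; North Borough 1,118,279.80 → $1,118,300; Valley Zone 1,232,019.37 → $1,232,000; Lower Precinct 1,338,112.58 → $1,338,100.
Totals: Riverside Ward $475,450 + $352,700 = $828,150; North Borough $475,450 + $1,118,300 = $1,593,750; Valley Zone $475,450 + $1,232,000 = $1,707,450; Lower Precinct $475,450 + $1,338,100 = $1,813,550.

Riverside Ward: $828,150 | North Borough: $1,593,750 | Valley Zone: $1,707,450 | Lower Precinct: $1,813,550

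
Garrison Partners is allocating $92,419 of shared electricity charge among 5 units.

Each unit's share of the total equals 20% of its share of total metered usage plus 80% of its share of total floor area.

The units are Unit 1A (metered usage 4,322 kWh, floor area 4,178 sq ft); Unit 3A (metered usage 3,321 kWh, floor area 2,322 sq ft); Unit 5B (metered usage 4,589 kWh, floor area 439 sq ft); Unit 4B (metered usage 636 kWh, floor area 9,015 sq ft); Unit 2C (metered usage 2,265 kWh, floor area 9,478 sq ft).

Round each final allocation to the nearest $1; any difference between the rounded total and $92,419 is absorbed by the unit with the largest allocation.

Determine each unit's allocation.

Unit 1A: $17,425 · Unit 3A: $10,807 · Unit 5B: $6,881 · Unit 4B: $26,985 · Unit 2C: $30,321

Totals — metered usage 15,133, floor area 25,432.
Composite weights (20% metered usage + 80% floor area): Unit 1A 0.1885; Unit 3A 0.1169; Unit 5B 0.0745; Unit 4B 0.2920; Unit 2C 0.3281.
Raw shares: Unit 1A 17,425.16; Unit 3A 10,806.80; Unit 5B 6,881.36; Unit 4B 26,984.98; Unit 2C 30,320.70.
After rounding ($1): Unit 1A $17,425; Unit 3A $10,807; Unit 5B $6,881; Unit 4B $26,985; Unit 2C $30,321. Sum = $92,419.
Sum already equals the total — no adjustment.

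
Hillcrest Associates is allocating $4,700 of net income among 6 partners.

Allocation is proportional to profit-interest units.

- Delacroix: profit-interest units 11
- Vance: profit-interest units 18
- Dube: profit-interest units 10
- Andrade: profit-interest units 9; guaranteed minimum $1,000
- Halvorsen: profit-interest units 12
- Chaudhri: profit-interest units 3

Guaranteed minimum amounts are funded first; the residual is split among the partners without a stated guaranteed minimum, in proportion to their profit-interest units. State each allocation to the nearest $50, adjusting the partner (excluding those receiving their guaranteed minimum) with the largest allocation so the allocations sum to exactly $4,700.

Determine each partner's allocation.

Minimums first: Andrade $1,000. Balance $3,700.
Balance split over remaining profit-interest units 54: Delacroix 753.70 → $750; Vance 1,233.33 → $1,250; Dube 685.19 → $700; Halvorsen 822.22 → $800; Chaudhri 205.56 → $200.

Delacroix: $750 · Vance: $1,250 · Dube: $700 · Andrade: $1,000 · Halvorsen: $800 · Chaudhri: $200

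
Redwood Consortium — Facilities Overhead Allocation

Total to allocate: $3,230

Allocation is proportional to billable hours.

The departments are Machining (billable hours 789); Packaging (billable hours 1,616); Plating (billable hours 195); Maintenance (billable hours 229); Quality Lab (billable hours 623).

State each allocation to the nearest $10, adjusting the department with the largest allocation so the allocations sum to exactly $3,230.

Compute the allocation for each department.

Machining: $740; Packaging: $1,520; Plating: $180; Maintenance: $210; Quality Lab: $580

Billable hours total: 3,452.
Pro-rata amounts: Machining 789/3,452 × $3,230 = 738.26; Packaging 1,616/3,452 × $3,230 = 1,512.07; Plating 195/3,452 × $3,230 = 182.46; Maintenance 229/3,452 × $3,230 = 214.27; Quality Lab 623/3,452 × $3,230 = 582.93.
At nearest $10: Machining $740; Packaging $1,510; Plating $180; Maintenance $210; Quality Lab $580. Sum = $3,220.
Difference $3,230 − $3,220 = +$10 applied to largest allocation (Packaging): Packaging becomes $1,520.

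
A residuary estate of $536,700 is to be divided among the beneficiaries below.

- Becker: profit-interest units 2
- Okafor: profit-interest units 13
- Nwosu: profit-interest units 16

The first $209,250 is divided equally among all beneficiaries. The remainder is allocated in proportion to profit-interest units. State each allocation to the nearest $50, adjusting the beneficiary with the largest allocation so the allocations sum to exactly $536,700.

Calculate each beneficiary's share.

Becker: $90,900 · Okafor: $207,050 · Nwosu: $238,750

First tranche $209,250 split equally: $69,750 each.
Remainder $327,450 by profit-interest units (total 31): Becker 21,125.81 → $21,150; Okafor 137,317.74 → $137,300; Nwosu 169,006.45 → $169,000.
Totals: Becker $69,750 + $21,150 = $90,900; Okafor $69,750 + $137,300 = $207,050; Nwosu $69,750 + $169,000 = $238,750.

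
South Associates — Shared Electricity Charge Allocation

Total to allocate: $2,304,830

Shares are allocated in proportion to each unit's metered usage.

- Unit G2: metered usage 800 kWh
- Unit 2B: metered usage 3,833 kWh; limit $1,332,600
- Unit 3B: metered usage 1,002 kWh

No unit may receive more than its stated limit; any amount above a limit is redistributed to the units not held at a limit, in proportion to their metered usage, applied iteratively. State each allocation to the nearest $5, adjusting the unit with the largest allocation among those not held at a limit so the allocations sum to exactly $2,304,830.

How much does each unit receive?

Metered usage total: 5,635.
Pro-rata shares before constraints: Unit G2 327,216.33; Unit 2B 1,567,775.22; Unit 3B 409,838.45.
Cap binds for Unit 2B ($1,332,600); balance $972,230 reallocated over remaining metered usage 1,802.
Redistributed shares: Unit G2 431,622.64 → $431,625; Unit 3B 540,607.36 → $540,605.

Unit G2: $431,625 | Unit 2B: $1,332,600 | Unit 3B: $540,605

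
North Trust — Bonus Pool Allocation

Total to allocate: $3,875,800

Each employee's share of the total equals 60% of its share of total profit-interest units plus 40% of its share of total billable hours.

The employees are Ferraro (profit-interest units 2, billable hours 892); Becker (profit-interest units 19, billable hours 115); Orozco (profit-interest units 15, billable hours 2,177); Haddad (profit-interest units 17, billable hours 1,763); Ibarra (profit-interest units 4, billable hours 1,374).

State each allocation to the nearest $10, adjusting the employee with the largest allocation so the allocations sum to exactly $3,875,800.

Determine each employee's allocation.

Ferraro: $300,370 | Becker: $803,370 | Orozco: $1,145,900 | Haddad: $1,125,970 | Ibarra: $500,190

Profit-interest units total 57; billable hours total 6,321.
Combined weights (60% profit-interest units + 40% billable hours): Ferraro 0.0775; Becker 0.2073; Orozco 0.2957; Haddad 0.2905; Ibarra 0.1291.
Raw shares: Ferraro 300,372.16; Becker 803,365.47; Orozco 1,145,910.30; Haddad 1,125,966.39; Ibarra 500,185.67.
At nearest $10: Ferraro $300,370; Becker $803,370; Orozco $1,145,910; Haddad $1,125,970; Ibarra $500,190. Sum = $3,875,810.
Difference $3,875,800 − $3,875,810 = −$10 applied to largest allocation (Orozco): Orozco becomes $1,145,900.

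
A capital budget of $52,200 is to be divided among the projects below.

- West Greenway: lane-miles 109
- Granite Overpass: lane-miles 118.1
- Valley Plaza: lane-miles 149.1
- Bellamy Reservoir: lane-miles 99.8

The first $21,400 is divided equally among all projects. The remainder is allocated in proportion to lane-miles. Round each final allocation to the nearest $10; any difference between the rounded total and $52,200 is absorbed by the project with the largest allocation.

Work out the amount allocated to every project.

Equal tier: $21,400 ÷ 4 = $5,350 apiece.
Remainder $30,800 by lane-miles (total 476): West Greenway 7,052.94 → $7,050; Granite Overpass 7,641.76 → $7,640; Valley Plaza 9,647.65 → $9,650; Bellamy Reservoir 6,457.65 → $6,460.
Totals: West Greenway $5,350 + $7,050 = $12,400; Granite Overpass $5,350 + $7,640 = $12,990; Valley Plaza $5,350 + $9,650 = $15,000; Bellamy Reservoir $5,350 + $6,460 = $11,810.

West Greenway: $12,400; Granite Overpass: $12,990; Valley Plaza: $15,000; Bellamy Reservoir: $11,810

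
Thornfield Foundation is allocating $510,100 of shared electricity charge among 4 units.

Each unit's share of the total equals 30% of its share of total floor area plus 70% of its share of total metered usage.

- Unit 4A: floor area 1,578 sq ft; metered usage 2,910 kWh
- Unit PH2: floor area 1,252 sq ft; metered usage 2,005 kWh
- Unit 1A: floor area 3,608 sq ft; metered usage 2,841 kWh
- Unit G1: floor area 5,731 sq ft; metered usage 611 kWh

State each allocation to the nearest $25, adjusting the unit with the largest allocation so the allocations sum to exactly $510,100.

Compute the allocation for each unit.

Unit 4A: $144,025 · Unit PH2: $101,300 · Unit 1A: $166,625 · Unit G1: $98,150

Totals — floor area 12,169, metered usage 8,367.
Combined weights (30% floor area + 70% metered usage): Unit 4A 0.2824; Unit PH2 0.1986; Unit 1A 0.3266; Unit G1 0.1924.
Pro-rata amounts: Unit 4A 144,031.10; Unit PH2 101,309.75; Unit 1A 166,614.52; Unit G1 98,144.63.
Rounded to nearest $25: Unit 4A $144,025; Unit PH2 $101,300; Unit 1A $166,625; Unit G1 $98,150. Sum = $510,100.
Sum already equals the total — no adjustment.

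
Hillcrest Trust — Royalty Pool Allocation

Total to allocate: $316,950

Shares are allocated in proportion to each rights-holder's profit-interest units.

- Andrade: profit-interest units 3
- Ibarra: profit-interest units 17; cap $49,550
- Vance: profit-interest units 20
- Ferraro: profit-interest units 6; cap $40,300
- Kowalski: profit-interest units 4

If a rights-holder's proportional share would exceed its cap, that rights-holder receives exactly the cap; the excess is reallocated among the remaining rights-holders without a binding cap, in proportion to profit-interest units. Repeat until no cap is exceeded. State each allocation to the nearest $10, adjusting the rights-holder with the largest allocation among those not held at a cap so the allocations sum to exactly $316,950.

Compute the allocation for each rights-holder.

Total profit-interest units = 50.
Unconstrained shares: Andrade 19,017.00; Ibarra 107,763.00; Vance 126,780.00; Ferraro 38,034.00; Kowalski 25,356.00.
Capped: Ibarra ($49,550); residual $267,400 reallocated over remaining profit-interest units 33.
Capped: Ferraro ($40,300); residual $227,100 reallocated over remaining profit-interest units 27.
Remaining shares: Andrade 25,233.33 → $25,230; Vance 168,222.22 → $168,220; Kowalski 33,644.44 → $33,640.
Rounding difference +$10 applied to Vance → $168,230.

Andrade: $25,230 · Ibarra: $49,550 · Vance: $168,230 · Ferraro: $40,300 · Kowalski: $33,640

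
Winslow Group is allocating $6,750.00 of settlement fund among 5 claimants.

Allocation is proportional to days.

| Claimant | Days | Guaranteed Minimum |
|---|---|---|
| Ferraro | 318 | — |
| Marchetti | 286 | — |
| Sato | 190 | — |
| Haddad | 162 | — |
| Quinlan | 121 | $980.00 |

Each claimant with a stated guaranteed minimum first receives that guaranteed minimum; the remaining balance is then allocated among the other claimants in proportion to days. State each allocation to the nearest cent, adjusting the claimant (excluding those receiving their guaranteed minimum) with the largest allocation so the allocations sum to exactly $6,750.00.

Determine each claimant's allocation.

Fund the minimums — Quinlan $980.00. Residual $5,770.00.
Residual split over remaining days 956: Ferraro 1,919.3096 → $1,919.31; Marchetti 1,726.1715 → $1,726.17; Sato 1,146.7573 → $1,146.76; Haddad 977.7615 → $977.76.

Ferraro: $1,919.31 · Marchetti: $1,726.17 · Sato: $1,146.76 · Haddad: $977.76 · Quinlan: $980.00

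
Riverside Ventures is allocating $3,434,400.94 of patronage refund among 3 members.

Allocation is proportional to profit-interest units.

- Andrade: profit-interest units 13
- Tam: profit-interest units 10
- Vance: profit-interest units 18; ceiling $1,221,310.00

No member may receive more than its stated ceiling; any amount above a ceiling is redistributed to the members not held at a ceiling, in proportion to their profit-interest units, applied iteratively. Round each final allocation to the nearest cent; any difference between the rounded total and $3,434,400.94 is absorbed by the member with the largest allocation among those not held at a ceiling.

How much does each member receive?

Combined profit-interest units = 41.
Proportional shares (ignoring caps): Andrade 1,088,956.3956; Tam 837,658.7659; Vance 1,507,785.7785.
Held at cap: Vance ($1,221,310.00); residual $2,213,090.94 reallocated over remaining profit-interest units 23.
Redistributed shares: Andrade 1,250,877.4878 → $1,250,877.49; Tam 962,213.4522 → $962,213.45.

Andrade: $1,250,877.49; Tam: $962,213.45; Vance: $1,221,310.00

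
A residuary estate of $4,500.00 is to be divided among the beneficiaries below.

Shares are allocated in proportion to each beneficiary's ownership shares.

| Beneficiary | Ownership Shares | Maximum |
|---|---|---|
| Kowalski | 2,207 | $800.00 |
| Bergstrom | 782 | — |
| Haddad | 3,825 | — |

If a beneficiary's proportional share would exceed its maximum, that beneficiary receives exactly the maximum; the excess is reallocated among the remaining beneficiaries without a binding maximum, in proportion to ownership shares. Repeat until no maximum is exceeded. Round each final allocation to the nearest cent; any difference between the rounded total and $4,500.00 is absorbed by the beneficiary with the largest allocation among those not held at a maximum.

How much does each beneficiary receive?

Sum of ownership shares: 6,814.
Unconstrained shares: Kowalski 1,457.5139; Bergstrom 516.4367; Haddad 2,526.0493.
Held at cap: Kowalski ($800.00); residual $3,700.00 reallocated over remaining ownership shares 4,607.
Shares after redistribution: Bergstrom 628.0443 → $628.04; Haddad 3,071.9557 → $3,071.96.

Kowalski: $800.00; Bergstrom: $628.04; Haddad: $3,071.96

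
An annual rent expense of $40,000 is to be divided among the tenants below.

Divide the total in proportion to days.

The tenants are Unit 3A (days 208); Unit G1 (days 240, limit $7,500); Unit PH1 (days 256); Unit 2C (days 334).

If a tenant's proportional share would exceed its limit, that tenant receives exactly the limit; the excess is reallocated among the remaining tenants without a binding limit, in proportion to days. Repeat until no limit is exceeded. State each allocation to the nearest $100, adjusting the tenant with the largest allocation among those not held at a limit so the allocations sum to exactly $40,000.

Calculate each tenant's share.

Unit 3A: $8,500; Unit G1: $7,500; Unit PH1: $10,400; Unit 2C: $13,600

Total days = 1,038.
Proportional shares (ignoring caps): Unit 3A 8,015.41; Unit G1 9,248.55; Unit PH1 9,865.13; Unit 2C 12,870.91.
Held at cap: Unit G1 ($7,500); residual $32,500 reallocated over remaining days 798.
Remaining shares: Unit 3A 8,471.18 → $8,500; Unit PH1 10,426.07 → $10,400; Unit 2C 13,602.76 → $13,600.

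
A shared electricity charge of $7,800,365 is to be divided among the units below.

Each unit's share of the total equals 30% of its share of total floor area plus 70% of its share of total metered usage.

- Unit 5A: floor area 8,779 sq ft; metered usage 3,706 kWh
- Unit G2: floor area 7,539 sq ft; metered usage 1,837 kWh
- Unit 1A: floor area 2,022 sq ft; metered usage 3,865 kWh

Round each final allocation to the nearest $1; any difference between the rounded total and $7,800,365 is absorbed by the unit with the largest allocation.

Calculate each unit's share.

Totals — floor area 18,340, metered usage 9,408.
Blended shares (30% floor area + 70% metered usage): Unit 5A 0.4193; Unit G2 0.2600; Unit 1A 0.3206.
Raw shares: Unit 5A 3,271,068.96; Unit G2 2,028,111.74; Unit 1A 2,501,184.31.
Rounded to nearest $1: Unit 5A $3,271,069; Unit G2 $2,028,112; Unit 1A $2,501,184. Sum = $7,800,365.
Rounded total matches; no reconciliation needed.

Unit 5A: $3,271,069 | Unit G2: $2,028,112 | Unit 1A: $2,501,184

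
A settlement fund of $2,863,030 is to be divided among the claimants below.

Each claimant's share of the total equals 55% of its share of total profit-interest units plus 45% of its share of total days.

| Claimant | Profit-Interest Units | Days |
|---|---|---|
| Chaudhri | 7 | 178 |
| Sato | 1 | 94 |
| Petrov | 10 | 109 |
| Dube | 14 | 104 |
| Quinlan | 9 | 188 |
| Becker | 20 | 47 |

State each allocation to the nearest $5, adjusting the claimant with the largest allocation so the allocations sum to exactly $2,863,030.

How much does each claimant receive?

Profit-interest units total 61; days total 720.
Combined weights (55% profit-interest units + 45% days): Chaudhri 0.1744; Sato 0.0678; Petrov 0.1583; Dube 0.1912; Quinlan 0.1986; Becker 0.2097.
Pro-rata amounts: Chaudhri 499,211.52; Sato 194,017.22; Petrov 453,185.97; Dube 547,495.82; Quinlan 568,733.87; Becker 600,385.60.
Rounded to nearest $5: Chaudhri $499,210; Sato $194,015; Petrov $453,185; Dube $547,495; Quinlan $568,735; Becker $600,385. Sum = $2,863,025.
Difference $2,863,030 − $2,863,025 = +$5 applied to largest allocation (Becker): Becker becomes $600,390.

Chaudhri: $499,210 · Sato: $194,015 · Petrov: $453,185 · Dube: $547,495 · Quinlan: $568,735 · Becker: $600,390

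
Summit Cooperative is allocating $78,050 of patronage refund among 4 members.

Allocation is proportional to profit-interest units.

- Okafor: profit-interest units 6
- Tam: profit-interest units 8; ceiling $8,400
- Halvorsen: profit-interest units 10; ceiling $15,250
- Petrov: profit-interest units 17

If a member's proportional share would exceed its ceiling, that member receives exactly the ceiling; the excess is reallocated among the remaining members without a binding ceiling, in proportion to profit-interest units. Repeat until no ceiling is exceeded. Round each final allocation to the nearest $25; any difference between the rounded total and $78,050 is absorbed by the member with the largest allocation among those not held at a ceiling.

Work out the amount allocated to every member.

Okafor: $14,200 | Tam: $8,400 | Halvorsen: $15,250 | Petrov: $40,200

Profit-interest units total: 41.
Proportional shares (ignoring caps): Okafor 11,421.95; Tam 15,229.27; Halvorsen 19,036.59; Petrov 32,362.20.
Cap binds for Tam ($8,400), Halvorsen ($15,250); remaining pool $54,400 reallocated over remaining profit-interest units 23.
Remaining shares: Okafor 14,191.30 → $14,200; Petrov 40,208.70 → $40,200.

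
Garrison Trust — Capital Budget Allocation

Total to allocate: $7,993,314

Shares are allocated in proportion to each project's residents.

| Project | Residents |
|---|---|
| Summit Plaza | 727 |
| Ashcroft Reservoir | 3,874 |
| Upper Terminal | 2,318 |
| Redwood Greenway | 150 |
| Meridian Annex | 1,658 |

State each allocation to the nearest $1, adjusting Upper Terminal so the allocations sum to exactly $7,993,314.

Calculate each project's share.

Summit Plaza: $665,881; Ashcroft Reservoir: $3,548,310; Upper Terminal: $2,123,123; Redwood Greenway: $137,389; Meridian Annex: $1,518,611

Combined residents = 8,727.
Raw shares: Summit Plaza 727/8,727 × $7,993,314 = 665,880.52; Ashcroft Reservoir 3,874/8,727 × $7,993,314 = 3,548,309.66; Upper Terminal 2,318/8,727 × $7,993,314 = 2,123,123.85; Redwood Greenway 150/8,727 × $7,993,314 = 137,389.38; Meridian Annex 1,658/8,727 × $7,993,314 = 1,518,610.59.
At nearest $1: Summit Plaza $665,881; Ashcroft Reservoir $3,548,310; Upper Terminal $2,123,124; Redwood Greenway $137,389; Meridian Annex $1,518,611. Sum = $7,993,315.
Difference $7,993,314 − $7,993,315 = −$1 applied to Upper Terminal: Upper Terminal becomes $2,123,123.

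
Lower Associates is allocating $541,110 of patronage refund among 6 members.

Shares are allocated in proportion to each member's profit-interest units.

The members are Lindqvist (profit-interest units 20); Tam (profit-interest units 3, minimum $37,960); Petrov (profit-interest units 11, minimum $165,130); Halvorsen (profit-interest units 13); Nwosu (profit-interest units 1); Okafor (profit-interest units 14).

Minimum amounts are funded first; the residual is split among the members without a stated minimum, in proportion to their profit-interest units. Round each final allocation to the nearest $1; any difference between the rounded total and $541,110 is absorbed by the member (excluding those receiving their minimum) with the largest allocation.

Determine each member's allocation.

Guaranteed amounts: Tam $37,960; Petrov $165,130. Remaining pool $338,020.
Remaining pool split over remaining profit-interest units 48: Lindqvist 140,841.67 → $140,842; Halvorsen 91,547.08 → $91,547; Nwosu 7,042.08 → $7,042; Okafor 98,589.17 → $98,589.

Lindqvist: $140,842 | Tam: $37,960 | Petrov: $165,130 | Halvorsen: $91,547 | Nwosu: $7,042 | Okafor: $98,589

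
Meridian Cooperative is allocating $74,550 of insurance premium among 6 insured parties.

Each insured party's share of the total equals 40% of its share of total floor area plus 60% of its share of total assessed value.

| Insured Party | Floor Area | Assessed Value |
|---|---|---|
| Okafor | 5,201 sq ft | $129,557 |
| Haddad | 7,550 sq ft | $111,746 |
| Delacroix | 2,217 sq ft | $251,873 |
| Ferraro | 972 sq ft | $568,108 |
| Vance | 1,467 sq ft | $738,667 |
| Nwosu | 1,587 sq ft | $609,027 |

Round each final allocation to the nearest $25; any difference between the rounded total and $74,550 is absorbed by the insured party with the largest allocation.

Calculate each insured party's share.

Totals — floor area 18,994, assessed value 2,408,978.
Composite weights (40% floor area + 60% assessed value): Okafor 0.1418; Haddad 0.1868; Delacroix 0.1094; Ferraro 0.1620; Vance 0.2149; Nwosu 0.1851.
Raw shares: Okafor 10,571.03; Haddad 13,928.17; Delacroix 8,157.41; Ferraro 12,074.66; Vance 16,018.74; Nwosu 13,799.98.
Rounded to nearest $25: Okafor $10,575; Haddad $13,925; Delacroix $8,150; Ferraro $12,075; Vance $16,025; Nwosu $13,800. Sum = $74,550.
Rounded total matches; no reconciliation needed.

Okafor: $10,575 | Haddad: $13,925 | Delacroix: $8,150 | Ferraro: $12,075 | Vance: $16,025 | Nwosu: $13,800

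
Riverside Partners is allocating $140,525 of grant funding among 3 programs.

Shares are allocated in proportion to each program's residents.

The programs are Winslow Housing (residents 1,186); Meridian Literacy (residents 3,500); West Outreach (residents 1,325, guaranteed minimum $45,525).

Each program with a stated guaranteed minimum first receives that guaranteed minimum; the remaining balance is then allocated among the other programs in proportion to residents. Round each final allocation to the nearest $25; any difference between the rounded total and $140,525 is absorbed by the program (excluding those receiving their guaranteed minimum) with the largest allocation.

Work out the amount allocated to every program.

Fund the minimums — West Outreach $45,525. Remaining pool $95,000.
Remaining pool split over remaining residents 4,686: Winslow Housing 24,043.96 → $24,050; Meridian Literacy 70,956.04 → $70,950.

Winslow Housing: $24,050 · Meridian Literacy: $70,950 · West Outreach: $45,525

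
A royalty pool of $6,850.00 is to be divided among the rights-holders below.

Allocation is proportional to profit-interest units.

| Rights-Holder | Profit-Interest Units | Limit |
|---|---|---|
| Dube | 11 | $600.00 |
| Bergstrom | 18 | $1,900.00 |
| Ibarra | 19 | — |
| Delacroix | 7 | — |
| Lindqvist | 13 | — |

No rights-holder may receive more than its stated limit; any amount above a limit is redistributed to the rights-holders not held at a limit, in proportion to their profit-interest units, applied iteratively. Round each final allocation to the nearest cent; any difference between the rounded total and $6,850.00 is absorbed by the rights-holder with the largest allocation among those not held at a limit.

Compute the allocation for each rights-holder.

Dube: $600.00 | Bergstrom: $1,900.00 | Ibarra: $2,119.23 | Delacroix: $780.77 | Lindqvist: $1,450.00

Combined profit-interest units = 68.
Pro-rata shares before constraints: Dube 1,108.0882; Bergstrom 1,813.2353; Ibarra 1,913.9706; Delacroix 705.1471; Lindqvist 1,309.5588.
Cap binds for Dube ($600.00); residual $6,250.00 reallocated over remaining profit-interest units 57.
Cap binds for Bergstrom ($1,900.00); residual $4,350.00 reallocated over remaining profit-interest units 39.
Shares after redistribution: Ibarra 2,119.2308 → $2,119.23; Delacroix 780.7692 → $780.77; Lindqvist 1,450.0000 → $1,450.00.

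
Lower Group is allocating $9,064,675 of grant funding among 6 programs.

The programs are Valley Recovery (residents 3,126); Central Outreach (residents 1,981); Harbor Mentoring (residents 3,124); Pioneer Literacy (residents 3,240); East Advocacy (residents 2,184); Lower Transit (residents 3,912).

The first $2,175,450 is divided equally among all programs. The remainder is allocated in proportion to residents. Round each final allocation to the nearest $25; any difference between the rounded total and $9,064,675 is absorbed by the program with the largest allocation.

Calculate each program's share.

First tranche $2,175,450 split equally: $362,575 each.
Remainder $6,889,225 by residents (total 17,567): Valley Recovery 1,225,918.90 → $1,225,925; Central Outreach 776,885.91 → $776,875; Harbor Mentoring 1,225,134.56 → $1,225,125; Pioneer Literacy 1,270,626.12 → $1,270,625; East Advocacy 856,496.12 → $856,500; Lower Transit 1,534,163.39 → $1,534,175.
Totals: Valley Recovery $362,575 + $1,225,925 = $1,588,500; Central Outreach $362,575 + $776,875 = $1,139,450; Harbor Mentoring $362,575 + $1,225,125 = $1,587,700; Pioneer Literacy $362,575 + $1,270,625 = $1,633,200; East Advocacy $362,575 + $856,500 = $1,219,075; Lower Transit $362,575 + $1,534,175 = $1,896,750.

Valley Recovery: $1,588,500 | Central Outreach: $1,139,450 | Harbor Mentoring: $1,587,700 | Pioneer Literacy: $1,633,200 | East Advocacy: $1,219,075 | Lower Transit: $1,896,750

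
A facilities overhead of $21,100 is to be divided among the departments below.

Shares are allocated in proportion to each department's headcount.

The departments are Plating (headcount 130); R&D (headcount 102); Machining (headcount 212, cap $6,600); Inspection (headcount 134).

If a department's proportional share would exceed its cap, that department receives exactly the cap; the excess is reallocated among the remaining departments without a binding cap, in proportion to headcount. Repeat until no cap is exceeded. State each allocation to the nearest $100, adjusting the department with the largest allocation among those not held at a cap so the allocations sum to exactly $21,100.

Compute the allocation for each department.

Headcount total: 578.
Pro-rata shares before constraints: Plating 4,745.67; R&D 3,723.53; Machining 7,739.10; Inspection 4,891.70.
Capped: Machining ($6,600); balance $14,500 reallocated over remaining headcount 366.
Redistributed shares: Plating 5,150.27 → $5,200; R&D 4,040.98 → $4,000; Inspection 5,308.74 → $5,300.

Plating: $5,200; R&D: $4,000; Machining: $6,600; Inspection: $5,300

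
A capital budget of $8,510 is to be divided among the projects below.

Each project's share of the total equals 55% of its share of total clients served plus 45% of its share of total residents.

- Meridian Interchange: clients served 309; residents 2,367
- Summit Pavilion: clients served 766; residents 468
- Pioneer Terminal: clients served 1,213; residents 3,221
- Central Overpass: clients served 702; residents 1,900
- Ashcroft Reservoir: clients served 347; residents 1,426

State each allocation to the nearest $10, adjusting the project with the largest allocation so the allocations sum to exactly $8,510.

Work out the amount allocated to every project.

Meridian Interchange: $1,400 · Summit Pavilion: $1,270 · Pioneer Terminal: $3,010 · Central Overpass: $1,760 · Ashcroft Reservoir: $1,070

Totals — clients served 3,337, residents 9,382.
Combined weights (55% clients served + 45% residents): Meridian Interchange 0.1645; Summit Pavilion 0.1487; Pioneer Terminal 0.3544; Central Overpass 0.2068; Ashcroft Reservoir 0.1256.
Raw shares: Meridian Interchange 1,399.56; Summit Pavilion 1,265.42; Pioneer Terminal 3,016.09; Central Overpass 1,760.16; Ashcroft Reservoir 1,068.76.
After rounding ($10): Meridian Interchange $1,400; Summit Pavilion $1,270; Pioneer Terminal $3,020; Central Overpass $1,760; Ashcroft Reservoir $1,070. Sum = $8,520.
Difference $8,510 − $8,520 = −$10 applied to largest allocation (Pioneer Terminal): Pioneer Terminal becomes $3,010.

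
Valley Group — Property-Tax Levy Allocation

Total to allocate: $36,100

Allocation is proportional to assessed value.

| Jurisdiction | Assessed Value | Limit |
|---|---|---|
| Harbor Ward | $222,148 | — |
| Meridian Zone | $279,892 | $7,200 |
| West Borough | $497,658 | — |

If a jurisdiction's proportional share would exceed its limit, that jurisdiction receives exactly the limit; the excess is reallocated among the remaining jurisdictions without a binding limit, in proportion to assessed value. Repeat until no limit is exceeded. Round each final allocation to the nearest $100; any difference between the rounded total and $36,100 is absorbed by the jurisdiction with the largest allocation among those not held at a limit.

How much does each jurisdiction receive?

Assessed value total: 999,698.
Proportional shares (ignoring caps): Harbor Ward 8,021.97; Meridian Zone 10,107.15; West Borough 17,970.88.
Capped: Meridian Zone ($7,200); remaining pool $28,900 reallocated over remaining assessed value 719,806.
Remaining shares: Harbor Ward 8,919.18 → $8,900; West Borough 19,980.82 → $20,000.

Harbor Ward: $8,900 · Meridian Zone: $7,200 · West Borough: $20,000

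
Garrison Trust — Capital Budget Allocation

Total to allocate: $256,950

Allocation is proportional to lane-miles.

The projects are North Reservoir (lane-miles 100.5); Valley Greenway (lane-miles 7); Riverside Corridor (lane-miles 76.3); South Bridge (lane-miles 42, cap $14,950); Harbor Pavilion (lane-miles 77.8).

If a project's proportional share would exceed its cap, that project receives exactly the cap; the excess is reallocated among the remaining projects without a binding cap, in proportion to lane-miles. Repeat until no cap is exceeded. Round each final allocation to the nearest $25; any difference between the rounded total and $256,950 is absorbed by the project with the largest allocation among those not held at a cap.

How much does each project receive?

Lane-miles total: 303.6.
Pro-rata shares before constraints: North Reservoir 85,057.56; Valley Greenway 5,924.41; Riverside Corridor 64,576.04; South Bridge 35,546.44; Harbor Pavilion 65,845.55.
Capped: South Bridge ($14,950); balance $242,000 reallocated over remaining lane-miles 261.6.
Redistributed shares: North Reservoir 92,970.18 → $92,975; Valley Greenway 6,475.54 → $6,475; Riverside Corridor 70,583.33 → $70,575; Harbor Pavilion 71,970.95 → $71,975.

North Reservoir: $92,975 · Valley Greenway: $6,475 · Riverside Corridor: $70,575 · South Bridge: $14,950 · Harbor Pavilion: $71,975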